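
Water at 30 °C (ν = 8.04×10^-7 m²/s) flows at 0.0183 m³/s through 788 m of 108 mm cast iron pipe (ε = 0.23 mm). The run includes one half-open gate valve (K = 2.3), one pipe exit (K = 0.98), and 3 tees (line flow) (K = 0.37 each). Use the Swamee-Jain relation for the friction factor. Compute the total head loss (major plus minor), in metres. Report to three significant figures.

H_L ≈ 37.4 m

V = 4Q/(πD²) = 1.998 m/s; V²/2g = 0.2034 m
Re = 2.68×10^5, ε/D = 0.00213 → f = 0.02461 (Swamee-Jain)
Major: h_f = f(L/D)·V²/2g = 0.02461·7296·0.2034 = 36.53 m
Minor: ΣK = 4.39; h_m = ΣK·V²/2g = 0.8929 m
Total H_L = 36.53 + 0.8929 = 37.42 m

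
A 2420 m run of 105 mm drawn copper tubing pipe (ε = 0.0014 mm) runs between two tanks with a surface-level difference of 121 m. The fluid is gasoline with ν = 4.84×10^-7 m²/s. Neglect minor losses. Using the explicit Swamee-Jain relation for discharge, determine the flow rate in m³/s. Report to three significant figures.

Swamee-Jain (Type II): Q = -0.965·√(gD⁵h_f/L)·ln[ε/(3.7D) + √(3.17ν²L/(gD³h_f))]
√(gD⁵h_f/L) = √(9.81·0.105⁵·121/2420) = 0.002502
ε/(3.7D) = 3.60×10^-6; √(3.17ν²L/(gD³h_f)) = 3.62×10^-5
Q = -0.965·0.002502·ln(3.977×10^-5) = 0.02446 m³/s
Check: V = 2.83 m/s, Re = 6.13×10^5, f = 0.01287, h_f = 121 m ≈ 121 m ✓

Q ≈ 0.0245 m³/s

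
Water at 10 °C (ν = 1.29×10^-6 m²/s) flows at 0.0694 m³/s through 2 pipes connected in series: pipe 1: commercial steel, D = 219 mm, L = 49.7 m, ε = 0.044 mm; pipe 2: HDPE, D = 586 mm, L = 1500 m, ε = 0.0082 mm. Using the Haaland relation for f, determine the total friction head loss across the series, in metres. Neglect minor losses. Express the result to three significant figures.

Pipe 1: V = 1.842 m/s, Re = 3.13×10^5, ε/D = 2.01×10^-4, f = 0.01600, h_1 = f(L/D)V²/2g = 0.6280 m
Pipe 2: V = 0.2573 m/s, Re = 1.17×10^5, ε/D = 1.40×10^-5, f = 0.01732, h_2 = f(L/D)V²/2g = 0.1496 m
Series → Q common, losses add: H = Σh = 0.7776 m

H ≈ 0.778 m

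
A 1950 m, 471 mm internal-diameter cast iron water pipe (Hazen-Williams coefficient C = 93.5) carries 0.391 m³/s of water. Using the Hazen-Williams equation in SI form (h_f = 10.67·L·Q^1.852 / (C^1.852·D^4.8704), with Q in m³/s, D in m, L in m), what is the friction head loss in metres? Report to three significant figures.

h_f ≈ 32.0 m

h_f = 10.67·1950·0.391^1.852 / (93.5^1.852·0.471^4.8704) = 32.02 m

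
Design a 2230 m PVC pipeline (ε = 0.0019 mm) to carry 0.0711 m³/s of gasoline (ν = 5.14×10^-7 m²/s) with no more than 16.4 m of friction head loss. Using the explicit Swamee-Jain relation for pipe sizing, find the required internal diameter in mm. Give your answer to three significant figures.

D ≈ 237 mm

Swamee-Jain (Type III): D = 0.66·[ε^1.25·(LQ²/(gh_f))^4.75 + ν·Q^9.4·(L/(gh_f))^5.2]^0.04
LQ²/(gh_f) = 0.07007; L/(gh_f) = 13.86
Term 1 = ε^1.25·(…)^4.75 = 2.32×10^-13; Term 2 = ν·Q^9.4·(…)^5.2 = 7.18×10^-12
D = 0.66·(2.32×10^-13 + 7.18×10^-12)^0.04 = 0.2368 m = 237 mm
Check: V = 1.61 m/s, Re = 7.44×10^5, f = 0.01237, h_f = 15.5 m ≈ 16.4 m ✓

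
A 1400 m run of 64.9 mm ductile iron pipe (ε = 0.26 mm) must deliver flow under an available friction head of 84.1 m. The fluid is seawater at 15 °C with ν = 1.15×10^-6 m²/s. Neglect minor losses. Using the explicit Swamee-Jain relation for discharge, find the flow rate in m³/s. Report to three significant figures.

Swamee-Jain (Type II): Q = -0.965·√(gD⁵h_f/L)·ln[ε/(3.7D) + √(3.17ν²L/(gD³h_f))]
√(gD⁵h_f/L) = √(9.81·0.0649⁵·84.1/1400) = 8.237×10^-4
ε/(3.7D) = 0.00108; √(3.17ν²L/(gD³h_f)) = 1.61×10^-4
Q = -0.965·8.237×10^-4·ln(0.001244) = 0.005317 m³/s
Check: V = 1.61 m/s, Re = 9.07×10^4, f = 0.02988, h_f = 84.9 m ≈ 84.1 m ✓

Q ≈ 0.00532 m³/s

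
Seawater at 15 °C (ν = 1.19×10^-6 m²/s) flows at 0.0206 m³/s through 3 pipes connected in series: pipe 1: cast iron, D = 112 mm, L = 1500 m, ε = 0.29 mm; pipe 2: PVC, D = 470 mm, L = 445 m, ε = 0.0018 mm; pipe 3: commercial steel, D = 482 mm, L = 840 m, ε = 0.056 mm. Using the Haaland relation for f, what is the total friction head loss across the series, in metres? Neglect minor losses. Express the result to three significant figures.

H ≈ 77.1 m

Pipe 1: V = 2.091 m/s, Re = 1.97×10^5, ε/D = 0.00259, f = 0.02584, h_1 = f(L/D)V²/2g = 77.11 m
Pipe 2: V = 0.1187 m/s, Re = 4.69×10^4, ε/D = 3.83×10^-6, f = 0.02102, h_2 = f(L/D)V²/2g = 0.01430 m
Pipe 3: V = 0.1129 m/s, Re = 4.57×10^4, ε/D = 1.16×10^-4, f = 0.02145, h_3 = f(L/D)V²/2g = 0.02428 m
Series → Q common, losses add: H = Σh = 77.15 m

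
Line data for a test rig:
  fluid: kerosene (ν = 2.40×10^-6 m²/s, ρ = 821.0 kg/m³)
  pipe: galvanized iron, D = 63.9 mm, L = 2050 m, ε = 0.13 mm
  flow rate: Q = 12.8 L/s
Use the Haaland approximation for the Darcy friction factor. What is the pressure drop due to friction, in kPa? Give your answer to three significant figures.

V = 4Q/(πD²) = 4·0.0128/(π·0.0639²) = 3.991 m/s
Re = VD/ν = 3.991·0.0639/2.40×10^-6 = 1.06×10^5 → turbulent
ε/D = 0.13/63.9 = 0.00203
Haaland: f = 0.02499
h_f = f(L/D)V²/(2g) = 0.02499·(2050/0.0639)·3.991²/(2·9.81) = 650.8 m
Δp = ρg·h_f = 821.0·9.81·650.8 = 5242 kPa

Δp ≈ 5240 kPa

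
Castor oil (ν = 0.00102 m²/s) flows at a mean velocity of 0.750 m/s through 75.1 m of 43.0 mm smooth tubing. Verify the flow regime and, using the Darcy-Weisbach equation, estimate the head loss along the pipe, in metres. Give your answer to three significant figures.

h_f ≈ 101 m

Re = VD/ν = 0.750·0.04300/0.00102 = 31.6 → laminar (Re < 2300)
f = 64/Re = 2.024
h_f = f(L/D)V²/(2g) = 2.024·(75.1/0.04300)·0.750²/(2·9.81) = 101.4 m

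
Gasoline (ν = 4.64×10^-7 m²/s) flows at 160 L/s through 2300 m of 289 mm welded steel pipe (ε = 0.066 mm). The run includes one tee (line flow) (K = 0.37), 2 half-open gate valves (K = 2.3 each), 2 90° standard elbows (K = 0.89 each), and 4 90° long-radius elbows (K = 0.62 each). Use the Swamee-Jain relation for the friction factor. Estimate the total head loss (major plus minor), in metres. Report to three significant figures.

V = 4Q/(πD²) = 2.439 m/s; V²/2g = 0.3032 m
Re = 1.52×10^6, ε/D = 2.28×10^-4 → f = 0.01479 (Swamee-Jain)
Major: h_f = f(L/D)·V²/2g = 0.01479·7958·0.3032 = 35.69 m
Minor: ΣK = 9.23; h_m = ΣK·V²/2g = 2.799 m
Total H_L = 35.69 + 2.799 = 38.49 m

H_L ≈ 38.5 m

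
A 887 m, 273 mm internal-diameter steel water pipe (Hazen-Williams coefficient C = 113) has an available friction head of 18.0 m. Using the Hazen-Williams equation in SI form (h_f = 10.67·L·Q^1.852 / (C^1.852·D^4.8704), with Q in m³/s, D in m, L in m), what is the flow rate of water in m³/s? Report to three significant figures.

Rearranging: Q = [h_f·C^1.852·D^4.8704 / (10.67·L)]^(1/1.852)
Q = [18.0·113^1.852·0.273^4.8704 / (10.67·887)]^0.540 = 0.1262 m³/s

Q ≈ 0.126 m³/s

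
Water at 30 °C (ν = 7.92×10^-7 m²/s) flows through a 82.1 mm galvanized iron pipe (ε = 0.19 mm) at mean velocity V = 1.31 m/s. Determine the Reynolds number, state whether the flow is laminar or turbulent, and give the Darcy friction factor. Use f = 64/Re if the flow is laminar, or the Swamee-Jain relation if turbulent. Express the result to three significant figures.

Re = VD/ν = 1.310·0.0821/7.92×10^-7 = 1.36×10^5
Re > 4000 → turbulent; ε/D = 0.00231
Swamee-Jain: f = 0.02573

Re ≈ 1.36×10^5; turbulent; f ≈ 0.0257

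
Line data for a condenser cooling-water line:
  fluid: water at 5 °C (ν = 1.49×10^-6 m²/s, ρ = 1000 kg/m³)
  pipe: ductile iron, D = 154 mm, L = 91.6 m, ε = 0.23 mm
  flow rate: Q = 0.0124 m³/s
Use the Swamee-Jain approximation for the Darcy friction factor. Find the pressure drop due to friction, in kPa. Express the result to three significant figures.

V = 4Q/(πD²) = 4·0.0124/(π·0.154²) = 0.6657 m/s
Re = VD/ν = 0.6657·0.154/1.49×10^-6 = 6.88×10^4 → turbulent
ε/D = 0.23/154 = 0.00149
Swamee-Jain: f = 0.02469
h_f = f(L/D)V²/(2g) = 0.02469·(91.6/0.154)·0.6657²/(2·9.81) = 0.3318 m
Δp = ρg·h_f = 1000·9.81·0.3318 = 3.255 kPa

Δp ≈ 3.25 kPa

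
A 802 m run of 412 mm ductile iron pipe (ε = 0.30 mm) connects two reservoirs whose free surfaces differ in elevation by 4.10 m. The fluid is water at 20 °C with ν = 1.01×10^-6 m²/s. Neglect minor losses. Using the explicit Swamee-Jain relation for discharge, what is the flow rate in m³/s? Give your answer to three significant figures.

Swamee-Jain (Type II): Q = -0.965·√(gD⁵h_f/L)·ln[ε/(3.7D) + √(3.17ν²L/(gD³h_f))]
√(gD⁵h_f/L) = √(9.81·0.412⁵·4.10/802) = 0.02440
ε/(3.7D) = 1.97×10^-4; √(3.17ν²L/(gD³h_f)) = 3.04×10^-5
Q = -0.965·0.02440·ln(2.272×10^-4) = 0.1975 m³/s
Check: V = 1.48 m/s, Re = 6.04×10^5, f = 0.01894, h_f = 4.13 m ≈ 4.10 m ✓

Q ≈ 0.198 m³/s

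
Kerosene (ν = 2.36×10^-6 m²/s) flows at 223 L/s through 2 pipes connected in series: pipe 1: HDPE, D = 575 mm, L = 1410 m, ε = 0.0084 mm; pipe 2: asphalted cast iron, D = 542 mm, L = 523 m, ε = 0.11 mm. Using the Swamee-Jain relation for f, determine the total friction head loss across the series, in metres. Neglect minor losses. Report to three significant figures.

H ≈ 2.21 m

Pipe 1: V = 0.8588 m/s, Re = 2.09×10^5, ε/D = 1.46×10^-5, f = 0.01553, h_1 = f(L/D)V²/2g = 1.432 m
Pipe 2: V = 0.9665 m/s, Re = 2.22×10^5, ε/D = 2.03×10^-4, f = 0.01692, h_2 = f(L/D)V²/2g = 0.7776 m
Series → Q common, losses add: H = Σh = 2.209 m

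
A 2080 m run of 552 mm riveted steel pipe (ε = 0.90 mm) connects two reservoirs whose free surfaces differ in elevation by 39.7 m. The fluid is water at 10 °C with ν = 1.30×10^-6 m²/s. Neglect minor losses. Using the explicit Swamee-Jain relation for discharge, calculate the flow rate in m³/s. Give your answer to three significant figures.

Q ≈ 0.728 m³/s

Swamee-Jain (Type II): Q = -0.965·√(gD⁵h_f/L)·ln[ε/(3.7D) + √(3.17ν²L/(gD³h_f))]
√(gD⁵h_f/L) = √(9.81·0.552⁵·39.7/2080) = 0.09796
ε/(3.7D) = 4.41×10^-4; √(3.17ν²L/(gD³h_f)) = 1.30×10^-5
Q = -0.965·0.09796·ln(4.537×10^-4) = 0.7277 m³/s
Check: V = 3.04 m/s, Re = 1.29×10^6, f = 0.02243, h_f = 39.8 m ≈ 39.7 m ✓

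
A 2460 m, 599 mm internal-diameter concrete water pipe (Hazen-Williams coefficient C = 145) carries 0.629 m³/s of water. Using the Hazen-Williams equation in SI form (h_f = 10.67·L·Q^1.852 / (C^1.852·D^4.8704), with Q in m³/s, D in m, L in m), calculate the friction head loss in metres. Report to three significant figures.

h_f ≈ 13.4 m

h_f = 10.67·2460·0.629^1.852 / (145^1.852·0.599^4.8704) = 13.41 m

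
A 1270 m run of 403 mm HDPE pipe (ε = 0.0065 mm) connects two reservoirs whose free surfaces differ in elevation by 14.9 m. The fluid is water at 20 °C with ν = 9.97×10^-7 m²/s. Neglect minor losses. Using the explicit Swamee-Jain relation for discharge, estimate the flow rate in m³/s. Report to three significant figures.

Q ≈ 0.358 m³/s

Swamee-Jain (Type II): Q = -0.965·√(gD⁵h_f/L)·ln[ε/(3.7D) + √(3.17ν²L/(gD³h_f))]
√(gD⁵h_f/L) = √(9.81·0.403⁵·14.9/1270) = 0.03498
ε/(3.7D) = 4.36×10^-6; √(3.17ν²L/(gD³h_f)) = 2.05×10^-5
Q = -0.965·0.03498·ln(2.481×10^-5) = 0.3579 m³/s
Check: V = 2.81 m/s, Re = 1.13×10^6, f = 0.01178, h_f = 14.9 m ≈ 14.9 m ✓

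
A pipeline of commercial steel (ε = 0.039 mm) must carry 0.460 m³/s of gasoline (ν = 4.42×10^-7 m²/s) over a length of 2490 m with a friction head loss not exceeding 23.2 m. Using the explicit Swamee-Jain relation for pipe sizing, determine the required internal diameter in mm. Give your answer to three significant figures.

D ≈ 473 mm

Swamee-Jain (Type III): D = 0.66·[ε^1.25·(LQ²/(gh_f))^4.75 + ν·Q^9.4·(L/(gh_f))^5.2]^0.04
LQ²/(gh_f) = 2.315; L/(gh_f) = 10.94
Term 1 = ε^1.25·(…)^4.75 = 1.66×10^-4; Term 2 = ν·Q^9.4·(…)^5.2 = 7.56×10^-5
D = 0.66·(1.66×10^-4 + 7.56×10^-5)^0.04 = 0.4730 m = 473 mm
Check: V = 2.62 m/s, Re = 2.80×10^6, f = 0.01232, h_f = 22.7 m ≈ 23.2 m ✓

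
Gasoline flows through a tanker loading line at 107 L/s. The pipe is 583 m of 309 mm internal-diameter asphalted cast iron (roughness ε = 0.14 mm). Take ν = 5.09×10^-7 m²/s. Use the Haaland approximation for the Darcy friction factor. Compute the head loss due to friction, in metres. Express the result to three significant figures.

h_f ≈ 3.31 m

V = 4Q/(πD²) = 4·0.107/(π·0.309²) = 1.427 m/s
Re = VD/ν = 1.427·0.309/5.09×10^-7 = 8.66×10^5 → turbulent
ε/D = 0.14/309 = 4.53×10^-4
Haaland: f = 0.01691
h_f = f(L/D)V²/(2g) = 0.01691·(583/0.309)·1.427²/(2·9.81) = 3.311 m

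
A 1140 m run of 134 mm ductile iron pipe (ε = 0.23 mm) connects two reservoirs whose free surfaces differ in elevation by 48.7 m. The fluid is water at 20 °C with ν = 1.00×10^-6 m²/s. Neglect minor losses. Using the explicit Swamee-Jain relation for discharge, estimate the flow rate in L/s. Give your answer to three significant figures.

Q ≈ 31.0 L/s

Swamee-Jain (Type II): Q = -0.965·√(gD⁵h_f/L)·ln[ε/(3.7D) + √(3.17ν²L/(gD³h_f))]
√(gD⁵h_f/L) = √(9.81·0.134⁵·48.7/1140) = 0.004255
ε/(3.7D) = 4.64×10^-4; √(3.17ν²L/(gD³h_f)) = 5.61×10^-5
Q = -0.965·0.004255·ln(5.200×10^-4) = 0.03105 m³/s
Check: V = 2.20 m/s, Re = 2.95×10^5, f = 0.02333, h_f = 49.0 m ≈ 48.7 m ✓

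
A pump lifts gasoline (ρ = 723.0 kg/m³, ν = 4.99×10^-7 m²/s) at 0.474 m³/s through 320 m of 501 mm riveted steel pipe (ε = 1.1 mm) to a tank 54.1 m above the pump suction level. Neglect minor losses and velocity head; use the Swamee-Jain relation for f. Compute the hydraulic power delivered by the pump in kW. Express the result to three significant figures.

P_hyd ≈ 197 kW

V = 4Q/(πD²) = 2.404 m/s; Re = 2.41×10^6; ε/D = 0.00220; f = 0.02412
h_f = f(L/D)V²/2g = 4.540 m
Total head H = z + h_f = 54.1 + 4.540 = 58.64 m
P_hyd = ρgQH = 723.0·9.81·0.474·58.64 = 197.1 kW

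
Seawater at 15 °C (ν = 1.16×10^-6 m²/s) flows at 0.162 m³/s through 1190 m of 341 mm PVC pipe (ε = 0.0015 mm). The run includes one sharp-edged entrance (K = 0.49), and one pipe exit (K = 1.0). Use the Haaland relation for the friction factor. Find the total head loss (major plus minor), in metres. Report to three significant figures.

H_L ≈ 7.52 m

V = 4Q/(πD²) = 1.774 m/s; V²/2g = 0.1604 m
Re = 5.21×10^5, ε/D = 4.40×10^-6 → f = 0.01301 (Haaland)
Major: h_f = f(L/D)·V²/2g = 0.01301·3490·0.1604 = 7.284 m
Minor: ΣK = 1.49; h_m = ΣK·V²/2g = 0.2390 m
Total H_L = 7.284 + 0.2390 = 7.523 m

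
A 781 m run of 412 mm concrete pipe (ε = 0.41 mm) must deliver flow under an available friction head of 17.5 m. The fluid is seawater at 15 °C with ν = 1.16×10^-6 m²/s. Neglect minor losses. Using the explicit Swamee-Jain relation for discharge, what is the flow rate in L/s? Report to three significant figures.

Swamee-Jain (Type II): Q = -0.965·√(gD⁵h_f/L)·ln[ε/(3.7D) + √(3.17ν²L/(gD³h_f))]
√(gD⁵h_f/L) = √(9.81·0.412⁵·17.5/781) = 0.05108
ε/(3.7D) = 2.69×10^-4; √(3.17ν²L/(gD³h_f)) = 1.67×10^-5
Q = -0.965·0.05108·ln(2.856×10^-4) = 0.4023 m³/s
Check: V = 3.02 m/s, Re = 1.07×10^6, f = 0.01998, h_f = 17.6 m ≈ 17.5 m ✓

Q ≈ 402 L/s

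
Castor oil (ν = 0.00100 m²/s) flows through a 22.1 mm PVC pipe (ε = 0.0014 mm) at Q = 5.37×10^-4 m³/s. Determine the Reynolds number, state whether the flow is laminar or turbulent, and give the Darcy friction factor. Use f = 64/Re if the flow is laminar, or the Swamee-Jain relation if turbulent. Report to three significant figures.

V = 4Q/(πD²) = 1.400 m/s
Re = VD/ν = 1.400·0.0221/0.00100 = 30.9
Re < 2300 → laminar → f = 64/Re = 2.069

Re ≈ 30.9; laminar; f = 64/Re ≈ 2.07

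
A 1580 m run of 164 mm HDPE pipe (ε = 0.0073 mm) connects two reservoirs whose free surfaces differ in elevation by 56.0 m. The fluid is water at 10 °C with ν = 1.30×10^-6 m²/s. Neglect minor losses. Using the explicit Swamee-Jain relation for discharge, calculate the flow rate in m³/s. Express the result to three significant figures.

Swamee-Jain (Type II): Q = -0.965·√(gD⁵h_f/L)·ln[ε/(3.7D) + √(3.17ν²L/(gD³h_f))]
√(gD⁵h_f/L) = √(9.81·0.164⁵·56.0/1580) = 0.006423
ε/(3.7D) = 1.20×10^-5; √(3.17ν²L/(gD³h_f)) = 5.91×10^-5
Q = -0.965·0.006423·ln(7.113×10^-5) = 0.05919 m³/s
Check: V = 2.80 m/s, Re = 3.54×10^5, f = 0.01449, h_f = 55.9 m ≈ 56.0 m ✓

Q ≈ 0.0592 m³/s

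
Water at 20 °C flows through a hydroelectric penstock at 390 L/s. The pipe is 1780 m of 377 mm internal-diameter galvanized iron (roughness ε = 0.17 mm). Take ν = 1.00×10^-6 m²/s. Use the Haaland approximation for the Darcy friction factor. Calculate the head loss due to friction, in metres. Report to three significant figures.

h_f ≈ 49.1 m

V = 4Q/(πD²) = 4·0.390/(π·0.377²) = 3.494 m/s
Re = VD/ν = 3.494·0.377/1.00×10^-6 = 1.32×10^6 → turbulent
ε/D = 0.17/377 = 4.51×10^-4
Haaland: f = 0.01672
h_f = f(L/D)V²/(2g) = 0.01672·(1780/0.377)·3.494²/(2·9.81) = 49.10 m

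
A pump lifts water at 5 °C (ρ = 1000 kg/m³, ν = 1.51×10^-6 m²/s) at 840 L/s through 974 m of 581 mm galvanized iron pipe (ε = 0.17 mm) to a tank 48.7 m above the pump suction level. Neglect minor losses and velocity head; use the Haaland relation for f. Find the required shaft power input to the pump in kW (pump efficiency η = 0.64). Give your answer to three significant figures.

V = 4Q/(πD²) = 3.168 m/s; Re = 1.22×10^6; ε/D = 2.93×10^-4; f = 0.01543
h_f = f(L/D)V²/2g = 13.23 m
Total head H = z + h_f = 48.7 + 13.23 = 61.93 m
P_hyd = ρgQH = 1000·9.81·0.840·61.93 = 510.3 kW
P_shaft = P_hyd/η = 510.3/0.64 = 797.4 kW

P_shaft ≈ 797 kW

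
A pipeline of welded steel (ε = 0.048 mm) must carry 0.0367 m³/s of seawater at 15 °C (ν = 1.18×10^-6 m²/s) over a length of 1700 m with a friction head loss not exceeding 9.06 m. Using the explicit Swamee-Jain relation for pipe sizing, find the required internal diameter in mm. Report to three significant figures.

Swamee-Jain (Type III): D = 0.66·[ε^1.25·(LQ²/(gh_f))^4.75 + ν·Q^9.4·(L/(gh_f))^5.2]^0.04
LQ²/(gh_f) = 0.02576; L/(gh_f) = 19.13
Term 1 = ε^1.25·(…)^4.75 = 1.13×10^-13; Term 2 = ν·Q^9.4·(…)^5.2 = 1.76×10^-13
D = 0.66·(1.13×10^-13 + 1.76×10^-13)^0.04 = 0.2080 m = 208 mm
Check: V = 1.08 m/s, Re = 1.90×10^5, f = 0.01745, h_f = 8.49 m ≈ 9.06 m ✓

D ≈ 208 mm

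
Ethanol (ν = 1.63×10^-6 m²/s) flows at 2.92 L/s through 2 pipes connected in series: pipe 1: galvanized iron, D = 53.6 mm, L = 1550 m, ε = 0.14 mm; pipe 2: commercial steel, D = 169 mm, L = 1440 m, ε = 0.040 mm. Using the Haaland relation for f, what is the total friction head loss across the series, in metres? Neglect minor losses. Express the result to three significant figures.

H ≈ 69.4 m

Pipe 1: V = 1.294 m/s, Re = 4.26×10^4, ε/D = 0.00261, f = 0.02802, h_1 = f(L/D)V²/2g = 69.16 m
Pipe 2: V = 0.1302 m/s, Re = 1.35×10^4, ε/D = 2.37×10^-4, f = 0.02881, h_2 = f(L/D)V²/2g = 0.2120 m
Series → Q common, losses add: H = Σh = 69.38 m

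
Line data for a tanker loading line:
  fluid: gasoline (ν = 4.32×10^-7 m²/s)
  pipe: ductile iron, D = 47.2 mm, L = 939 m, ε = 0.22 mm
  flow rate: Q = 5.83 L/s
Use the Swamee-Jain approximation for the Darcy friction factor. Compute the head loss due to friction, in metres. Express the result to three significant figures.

V = 4Q/(πD²) = 4·0.00583/(π·0.0472²) = 3.332 m/s
Re = VD/ν = 3.332·0.0472/4.32×10^-7 = 3.64×10^5 → turbulent
ε/D = 0.22/47.2 = 0.00466
Swamee-Jain: f = 0.03013
h_f = f(L/D)V²/(2g) = 0.03013·(939/0.0472)·3.332²/(2·9.81) = 339.1 m

h_f ≈ 339 m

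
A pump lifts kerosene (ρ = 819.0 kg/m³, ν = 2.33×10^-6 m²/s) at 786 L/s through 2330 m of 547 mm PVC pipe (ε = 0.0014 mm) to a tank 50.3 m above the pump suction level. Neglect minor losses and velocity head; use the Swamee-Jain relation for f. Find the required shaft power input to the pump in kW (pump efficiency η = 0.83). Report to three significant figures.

V = 4Q/(πD²) = 3.345 m/s; Re = 7.85×10^5; ε/D = 2.56×10^-6; f = 0.01215
h_f = f(L/D)V²/2g = 29.51 m
Total head H = z + h_f = 50.3 + 29.51 = 79.81 m
P_hyd = ρgQH = 819.0·9.81·0.786·79.81 = 504.0 kW
P_shaft = P_hyd/η = 504.0/0.83 = 607.2 kW

P_shaft ≈ 607 kW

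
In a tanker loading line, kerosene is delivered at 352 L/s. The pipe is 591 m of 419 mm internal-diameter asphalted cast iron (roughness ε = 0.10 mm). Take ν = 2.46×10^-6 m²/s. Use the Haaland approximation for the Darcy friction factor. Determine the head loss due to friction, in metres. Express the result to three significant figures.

V = 4Q/(πD²) = 4·0.352/(π·0.419²) = 2.553 m/s
Re = VD/ν = 2.553·0.419/2.46×10^-6 = 4.35×10^5 → turbulent
ε/D = 0.10/419 = 2.39×10^-4
Haaland: f = 0.01581
h_f = f(L/D)V²/(2g) = 0.01581·(591/0.419)·2.553²/(2·9.81) = 7.408 m

h_f ≈ 7.41 m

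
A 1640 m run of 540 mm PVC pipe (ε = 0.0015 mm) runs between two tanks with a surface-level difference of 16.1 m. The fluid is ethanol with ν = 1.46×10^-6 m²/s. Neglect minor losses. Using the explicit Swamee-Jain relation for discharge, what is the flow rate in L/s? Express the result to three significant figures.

Q ≈ 689 L/s

Swamee-Jain (Type II): Q = -0.965·√(gD⁵h_f/L)·ln[ε/(3.7D) + √(3.17ν²L/(gD³h_f))]
√(gD⁵h_f/L) = √(9.81·0.540⁵·16.1/1640) = 0.06650
ε/(3.7D) = 7.51×10^-7; √(3.17ν²L/(gD³h_f)) = 2.11×10^-5
Q = -0.965·0.06650·ln(2.186×10^-5) = 0.6886 m³/s
Check: V = 3.01 m/s, Re = 1.11×10^6, f = 0.01148, h_f = 16.1 m ≈ 16.1 m ✓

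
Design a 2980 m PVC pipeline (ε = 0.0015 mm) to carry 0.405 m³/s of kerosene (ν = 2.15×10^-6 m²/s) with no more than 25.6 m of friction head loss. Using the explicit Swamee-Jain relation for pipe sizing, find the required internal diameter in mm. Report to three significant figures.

D ≈ 466 mm

Swamee-Jain (Type III): D = 0.66·[ε^1.25·(LQ²/(gh_f))^4.75 + ν·Q^9.4·(L/(gh_f))^5.2]^0.04
LQ²/(gh_f) = 1.946; L/(gh_f) = 11.87
Term 1 = ε^1.25·(…)^4.75 = 1.24×10^-6; Term 2 = ν·Q^9.4·(…)^5.2 = 1.69×10^-4
D = 0.66·(1.24×10^-6 + 1.69×10^-4)^0.04 = 0.4665 m = 466 mm
Check: V = 2.37 m/s, Re = 5.14×10^5, f = 0.01308, h_f = 23.9 m ≈ 25.6 m ✓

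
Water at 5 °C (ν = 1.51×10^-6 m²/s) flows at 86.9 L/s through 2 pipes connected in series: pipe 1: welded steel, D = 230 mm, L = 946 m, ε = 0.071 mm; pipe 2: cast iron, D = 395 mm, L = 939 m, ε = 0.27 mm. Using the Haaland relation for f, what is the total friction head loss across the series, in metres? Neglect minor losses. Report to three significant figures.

Pipe 1: V = 2.092 m/s, Re = 3.19×10^5, ε/D = 3.09×10^-4, f = 0.01677, h_1 = f(L/D)V²/2g = 15.38 m
Pipe 2: V = 0.7091 m/s, Re = 1.86×10^5, ε/D = 6.84×10^-4, f = 0.01965, h_2 = f(L/D)V²/2g = 1.198 m
Series → Q common, losses add: H = Σh = 16.58 m

H ≈ 16.6 m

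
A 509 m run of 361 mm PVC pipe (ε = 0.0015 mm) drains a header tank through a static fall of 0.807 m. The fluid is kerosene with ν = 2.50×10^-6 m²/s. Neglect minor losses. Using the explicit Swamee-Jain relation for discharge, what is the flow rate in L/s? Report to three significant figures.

Q ≈ 82.0 L/s

Swamee-Jain (Type II): Q = -0.965·√(gD⁵h_f/L)·ln[ε/(3.7D) + √(3.17ν²L/(gD³h_f))]
√(gD⁵h_f/L) = √(9.81·0.361⁵·0.807/509) = 0.009765
ε/(3.7D) = 1.12×10^-6; √(3.17ν²L/(gD³h_f)) = 1.65×10^-4
Q = -0.965·0.009765·ln(1.657×10^-4) = 0.08204 m³/s
Check: V = 0.801 m/s, Re = 1.16×10^5, f = 0.01736, h_f = 0.801 m ≈ 0.807 m ✓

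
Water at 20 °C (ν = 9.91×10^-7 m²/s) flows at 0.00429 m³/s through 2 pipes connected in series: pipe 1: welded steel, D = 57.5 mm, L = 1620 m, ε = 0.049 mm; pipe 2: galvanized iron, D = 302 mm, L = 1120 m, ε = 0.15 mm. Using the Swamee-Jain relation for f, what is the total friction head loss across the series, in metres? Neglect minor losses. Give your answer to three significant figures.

Pipe 1: V = 1.652 m/s, Re = 9.59×10^4, ε/D = 8.52×10^-4, f = 0.02191, h_1 = f(L/D)V²/2g = 85.87 m
Pipe 2: V = 0.05989 m/s, Re = 1.83×10^4, ε/D = 4.97×10^-4, f = 0.02756, h_2 = f(L/D)V²/2g = 0.01869 m
Series → Q common, losses add: H = Σh = 85.89 m

H ≈ 85.9 m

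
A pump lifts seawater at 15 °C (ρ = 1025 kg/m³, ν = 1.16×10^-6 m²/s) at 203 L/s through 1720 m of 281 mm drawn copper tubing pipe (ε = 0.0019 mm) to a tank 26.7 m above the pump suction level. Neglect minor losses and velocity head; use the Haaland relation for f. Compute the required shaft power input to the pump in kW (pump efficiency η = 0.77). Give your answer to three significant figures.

V = 4Q/(πD²) = 3.273 m/s; Re = 7.93×10^5; ε/D = 6.76×10^-6; f = 0.01215
h_f = f(L/D)V²/2g = 40.62 m
Total head H = z + h_f = 26.7 + 40.62 = 67.32 m
P_hyd = ρgQH = 1025·9.81·0.203·67.32 = 137.4 kW
P_shaft = P_hyd/η = 137.4/0.77 = 178.5 kW

P_shaft ≈ 178 kW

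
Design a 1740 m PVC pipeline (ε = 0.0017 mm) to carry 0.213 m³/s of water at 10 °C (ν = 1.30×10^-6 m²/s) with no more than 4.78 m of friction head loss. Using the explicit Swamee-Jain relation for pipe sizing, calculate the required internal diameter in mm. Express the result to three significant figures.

D ≈ 455 mm

Swamee-Jain (Type III): D = 0.66·[ε^1.25·(LQ²/(gh_f))^4.75 + ν·Q^9.4·(L/(gh_f))^5.2]^0.04
LQ²/(gh_f) = 1.683; L/(gh_f) = 37.11
Term 1 = ε^1.25·(…)^4.75 = 7.29×10^-7; Term 2 = ν·Q^9.4·(…)^5.2 = 9.16×10^-5
D = 0.66·(7.29×10^-7 + 9.16×10^-5)^0.04 = 0.4552 m = 455 mm
Check: V = 1.31 m/s, Re = 4.58×10^5, f = 0.01335, h_f = 4.46 m ≈ 4.78 m ✓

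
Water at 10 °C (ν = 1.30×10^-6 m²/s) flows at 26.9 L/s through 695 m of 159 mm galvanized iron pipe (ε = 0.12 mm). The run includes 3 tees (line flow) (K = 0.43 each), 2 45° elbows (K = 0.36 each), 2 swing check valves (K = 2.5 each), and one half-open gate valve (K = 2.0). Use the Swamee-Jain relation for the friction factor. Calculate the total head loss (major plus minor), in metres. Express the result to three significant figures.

V = 4Q/(πD²) = 1.355 m/s; V²/2g = 0.09355 m
Re = 1.66×10^5, ε/D = 7.55×10^-4 → f = 0.02046 (Swamee-Jain)
Major: h_f = f(L/D)·V²/2g = 0.02046·4371·0.09355 = 8.364 m
Minor: ΣK = 9.01; h_m = ΣK·V²/2g = 0.8429 m
Total H_L = 8.364 + 0.8429 = 9.207 m

H_L ≈ 9.21 m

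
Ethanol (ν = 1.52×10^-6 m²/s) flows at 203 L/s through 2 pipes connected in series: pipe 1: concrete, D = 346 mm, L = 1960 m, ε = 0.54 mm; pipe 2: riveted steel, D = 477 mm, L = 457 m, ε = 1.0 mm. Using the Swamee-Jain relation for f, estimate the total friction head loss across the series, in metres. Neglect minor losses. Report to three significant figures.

H ≈ 31.8 m

Pipe 1: V = 2.159 m/s, Re = 4.91×10^5, ε/D = 0.00156, f = 0.02251, h_1 = f(L/D)V²/2g = 30.30 m
Pipe 2: V = 1.136 m/s, Re = 3.56×10^5, ε/D = 0.00210, f = 0.02435, h_2 = f(L/D)V²/2g = 1.534 m
Series → Q common, losses add: H = Σh = 31.83 m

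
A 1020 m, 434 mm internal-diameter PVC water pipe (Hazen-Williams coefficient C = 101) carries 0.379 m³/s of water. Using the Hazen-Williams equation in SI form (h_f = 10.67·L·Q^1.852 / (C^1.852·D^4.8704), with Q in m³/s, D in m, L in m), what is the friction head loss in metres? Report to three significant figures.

h_f = 10.67·1020·0.379^1.852 / (101^1.852·0.434^4.8704) = 20.42 m

h_f ≈ 20.4 m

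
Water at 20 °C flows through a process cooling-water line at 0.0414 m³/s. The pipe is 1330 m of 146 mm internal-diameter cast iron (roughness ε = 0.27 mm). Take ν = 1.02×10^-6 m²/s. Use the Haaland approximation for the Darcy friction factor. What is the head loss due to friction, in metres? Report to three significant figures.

h_f ≈ 66.6 m

V = 4Q/(πD²) = 4·0.0414/(π·0.146²) = 2.473 m/s
Re = VD/ν = 2.473·0.146/1.02×10^-6 = 3.54×10^5 → turbulent
ε/D = 0.27/146 = 0.00185
Haaland: f = 0.02346
h_f = f(L/D)V²/(2g) = 0.02346·(1330/0.146)·2.473²/(2·9.81) = 66.62 m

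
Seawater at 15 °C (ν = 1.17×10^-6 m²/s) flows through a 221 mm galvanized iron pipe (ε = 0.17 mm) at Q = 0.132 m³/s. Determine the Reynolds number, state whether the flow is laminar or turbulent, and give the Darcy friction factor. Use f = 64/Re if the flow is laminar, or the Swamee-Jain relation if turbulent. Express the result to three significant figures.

Re ≈ 6.50×10^5; turbulent; f ≈ 0.0191

V = 4Q/(πD²) = 3.441 m/s
Re = VD/ν = 3.441·0.221/1.17×10^-6 = 6.50×10^5
Re > 4000 → turbulent; ε/D = 7.69×10^-4
Swamee-Jain: f = 0.01911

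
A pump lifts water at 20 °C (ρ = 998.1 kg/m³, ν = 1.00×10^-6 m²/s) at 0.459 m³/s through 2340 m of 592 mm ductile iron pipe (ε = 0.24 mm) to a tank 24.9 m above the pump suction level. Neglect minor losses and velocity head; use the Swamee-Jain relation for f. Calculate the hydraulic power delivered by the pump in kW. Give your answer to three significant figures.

V = 4Q/(πD²) = 1.668 m/s; Re = 9.87×10^5; ε/D = 4.05×10^-4; f = 0.01663
h_f = f(L/D)V²/2g = 9.317 m
Total head H = z + h_f = 24.9 + 9.317 = 34.22 m
P_hyd = ρgQH = 998.1·9.81·0.459·34.22 = 153.8 kW

P_hyd ≈ 154 kW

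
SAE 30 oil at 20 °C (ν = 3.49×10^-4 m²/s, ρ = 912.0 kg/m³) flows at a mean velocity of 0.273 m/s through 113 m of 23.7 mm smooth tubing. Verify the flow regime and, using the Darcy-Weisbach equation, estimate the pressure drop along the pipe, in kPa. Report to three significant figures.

Re = VD/ν = 0.273·0.02370/3.49×10^-4 = 18.5 → laminar (Re < 2300)
f = 64/Re = 3.452
h_f = f(L/D)V²/(2g) = 3.452·(113/0.02370)·0.273²/(2·9.81) = 62.52 m
Δp = ρg·h_f = 912.0·9.81·62.52 = 559.4 kPa

Δp ≈ 559 kPa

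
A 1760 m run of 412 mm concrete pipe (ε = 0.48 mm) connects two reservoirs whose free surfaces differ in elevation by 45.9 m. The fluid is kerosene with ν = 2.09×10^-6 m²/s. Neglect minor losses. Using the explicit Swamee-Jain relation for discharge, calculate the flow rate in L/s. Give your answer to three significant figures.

Q ≈ 424 L/s

Swamee-Jain (Type II): Q = -0.965·√(gD⁵h_f/L)·ln[ε/(3.7D) + √(3.17ν²L/(gD³h_f))]
√(gD⁵h_f/L) = √(9.81·0.412⁵·45.9/1760) = 0.05511
ε/(3.7D) = 3.15×10^-4; √(3.17ν²L/(gD³h_f)) = 2.78×10^-5
Q = -0.965·0.05511·ln(3.427×10^-4) = 0.4243 m³/s
Check: V = 3.18 m/s, Re = 6.27×10^5, f = 0.02093, h_f = 46.2 m ≈ 45.9 m ✓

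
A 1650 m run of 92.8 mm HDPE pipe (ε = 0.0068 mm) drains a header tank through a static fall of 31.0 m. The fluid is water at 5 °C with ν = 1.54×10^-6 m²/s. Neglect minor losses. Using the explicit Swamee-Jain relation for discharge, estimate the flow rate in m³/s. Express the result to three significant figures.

Q ≈ 0.00903 m³/s

Swamee-Jain (Type II): Q = -0.965·√(gD⁵h_f/L)·ln[ε/(3.7D) + √(3.17ν²L/(gD³h_f))]
√(gD⁵h_f/L) = √(9.81·0.0928⁵·31.0/1650) = 0.001126
ε/(3.7D) = 1.98×10^-5; √(3.17ν²L/(gD³h_f)) = 2.26×10^-4
Q = -0.965·0.001126·ln(2.457×10^-4) = 0.009033 m³/s
Check: V = 1.34 m/s, Re = 8.05×10^4, f = 0.01909, h_f = 30.9 m ≈ 31.0 m ✓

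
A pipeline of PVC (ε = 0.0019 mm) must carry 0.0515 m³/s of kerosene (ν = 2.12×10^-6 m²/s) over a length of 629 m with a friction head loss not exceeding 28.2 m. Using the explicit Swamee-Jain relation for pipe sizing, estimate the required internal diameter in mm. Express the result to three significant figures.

D ≈ 152 mm

Swamee-Jain (Type III): D = 0.66·[ε^1.25·(LQ²/(gh_f))^4.75 + ν·Q^9.4·(L/(gh_f))^5.2]^0.04
LQ²/(gh_f) = 0.006030; L/(gh_f) = 2.274
Term 1 = ε^1.25·(…)^4.75 = 2.02×10^-18; Term 2 = ν·Q^9.4·(…)^5.2 = 1.18×10^-16
D = 0.66·(2.02×10^-18 + 1.18×10^-16)^0.04 = 0.1523 m = 152 mm
Check: V = 2.83 m/s, Re = 2.03×10^5, f = 0.01560, h_f = 26.2 m ≈ 28.2 m ✓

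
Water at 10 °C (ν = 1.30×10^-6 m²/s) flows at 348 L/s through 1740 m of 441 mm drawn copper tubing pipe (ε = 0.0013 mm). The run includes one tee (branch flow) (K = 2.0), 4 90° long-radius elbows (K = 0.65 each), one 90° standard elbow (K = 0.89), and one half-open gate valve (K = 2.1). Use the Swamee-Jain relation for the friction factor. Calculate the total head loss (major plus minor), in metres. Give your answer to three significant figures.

H_L ≈ 14.7 m

V = 4Q/(πD²) = 2.278 m/s; V²/2g = 0.2646 m
Re = 7.73×10^5, ε/D = 2.95×10^-6 → f = 0.01219 (Swamee-Jain)
Major: h_f = f(L/D)·V²/2g = 0.01219·3946·0.2646 = 12.73 m
Minor: ΣK = 7.59; h_m = ΣK·V²/2g = 2.008 m
Total H_L = 12.73 + 2.008 = 14.73 m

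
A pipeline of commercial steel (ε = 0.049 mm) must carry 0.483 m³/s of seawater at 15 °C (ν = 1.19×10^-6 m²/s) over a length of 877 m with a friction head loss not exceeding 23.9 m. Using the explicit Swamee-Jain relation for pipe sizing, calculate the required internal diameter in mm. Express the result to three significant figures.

Swamee-Jain (Type III): D = 0.66·[ε^1.25·(LQ²/(gh_f))^4.75 + ν·Q^9.4·(L/(gh_f))^5.2]^0.04
LQ²/(gh_f) = 0.8726; L/(gh_f) = 3.741
Term 1 = ε^1.25·(…)^4.75 = 2.15×10^-6; Term 2 = ν·Q^9.4·(…)^5.2 = 1.21×10^-6
D = 0.66·(2.15×10^-6 + 1.21×10^-6)^0.04 = 0.3987 m = 399 mm
Check: V = 3.87 m/s, Re = 1.30×10^6, f = 0.01359, h_f = 22.8 m ≈ 23.9 m ✓

D ≈ 399 mm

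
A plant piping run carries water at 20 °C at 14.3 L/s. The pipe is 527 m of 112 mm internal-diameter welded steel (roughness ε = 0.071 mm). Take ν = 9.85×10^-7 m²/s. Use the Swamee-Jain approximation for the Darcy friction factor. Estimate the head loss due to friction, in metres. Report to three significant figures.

V = 4Q/(πD²) = 4·0.0143/(π·0.112²) = 1.451 m/s
Re = VD/ν = 1.451·0.112/9.85×10^-7 = 1.65×10^5 → turbulent
ε/D = 0.071/112 = 6.34×10^-4
Swamee-Jain: f = 0.01993
h_f = f(L/D)V²/(2g) = 0.01993·(527/0.112)·1.451²/(2·9.81) = 10.07 m

h_f ≈ 10.1 m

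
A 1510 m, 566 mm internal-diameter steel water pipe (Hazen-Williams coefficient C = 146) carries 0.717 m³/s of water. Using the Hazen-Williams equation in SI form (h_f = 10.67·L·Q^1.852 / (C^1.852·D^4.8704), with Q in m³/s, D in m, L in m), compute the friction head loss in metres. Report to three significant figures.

h_f ≈ 13.6 m

h_f = 10.67·1510·0.717^1.852 / (146^1.852·0.566^4.8704) = 13.65 m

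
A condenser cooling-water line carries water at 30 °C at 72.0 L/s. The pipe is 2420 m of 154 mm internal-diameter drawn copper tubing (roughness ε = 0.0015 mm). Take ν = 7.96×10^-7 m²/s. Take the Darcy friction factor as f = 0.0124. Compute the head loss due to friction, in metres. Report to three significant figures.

h_f ≈ 148 m

V = 4Q/(πD²) = 4·0.0720/(π·0.154²) = 3.865 m/s
h_f = f(L/D)V²/(2g) = 0.01240·(2420/0.154)·3.865²/(2·9.81) = 148.4 m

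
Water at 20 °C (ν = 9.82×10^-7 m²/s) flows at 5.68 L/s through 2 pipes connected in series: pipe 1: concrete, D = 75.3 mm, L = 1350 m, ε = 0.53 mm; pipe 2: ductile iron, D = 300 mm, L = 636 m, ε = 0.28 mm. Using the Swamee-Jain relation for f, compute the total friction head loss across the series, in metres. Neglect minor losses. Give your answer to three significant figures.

H ≈ 51.7 m

Pipe 1: V = 1.275 m/s, Re = 9.78×10^4, ε/D = 0.00704, f = 0.03480, h_1 = f(L/D)V²/2g = 51.73 m
Pipe 2: V = 0.08036 m/s, Re = 2.45×10^4, ε/D = 9.33×10^-4, f = 0.02690, h_2 = f(L/D)V²/2g = 0.01877 m
Series → Q common, losses add: H = Σh = 51.75 m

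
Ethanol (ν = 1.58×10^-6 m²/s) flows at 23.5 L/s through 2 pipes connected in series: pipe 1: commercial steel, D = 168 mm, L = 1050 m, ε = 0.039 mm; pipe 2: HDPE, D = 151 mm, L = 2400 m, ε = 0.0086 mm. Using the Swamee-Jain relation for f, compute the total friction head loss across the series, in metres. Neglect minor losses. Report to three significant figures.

H ≈ 31.1 m

Pipe 1: V = 1.060 m/s, Re = 1.13×10^5, ε/D = 2.32×10^-4, f = 0.01880, h_1 = f(L/D)V²/2g = 6.731 m
Pipe 2: V = 1.312 m/s, Re = 1.25×10^5, ε/D = 5.70×10^-5, f = 0.01744, h_2 = f(L/D)V²/2g = 24.32 m
Series → Q common, losses add: H = Σh = 31.05 m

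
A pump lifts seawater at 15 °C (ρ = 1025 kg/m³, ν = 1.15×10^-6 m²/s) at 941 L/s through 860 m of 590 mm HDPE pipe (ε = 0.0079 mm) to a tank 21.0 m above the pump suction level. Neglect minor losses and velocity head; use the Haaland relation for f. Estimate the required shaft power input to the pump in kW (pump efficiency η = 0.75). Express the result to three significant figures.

V = 4Q/(πD²) = 3.442 m/s; Re = 1.77×10^6; ε/D = 1.34×10^-5; f = 0.01092
h_f = f(L/D)V²/2g = 9.609 m
Total head H = z + h_f = 21.0 + 9.609 = 30.61 m
P_hyd = ρgQH = 1025·9.81·0.941·30.61 = 289.6 kW
P_shaft = P_hyd/η = 289.6/0.75 = 386.2 kW

P_shaft ≈ 386 kW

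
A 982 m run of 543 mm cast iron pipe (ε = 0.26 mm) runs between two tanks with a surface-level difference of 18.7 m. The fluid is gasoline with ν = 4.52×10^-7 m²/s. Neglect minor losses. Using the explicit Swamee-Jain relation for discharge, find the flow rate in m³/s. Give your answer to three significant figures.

Q ≈ 0.808 m³/s

Swamee-Jain (Type II): Q = -0.965·√(gD⁵h_f/L)·ln[ε/(3.7D) + √(3.17ν²L/(gD³h_f))]
√(gD⁵h_f/L) = √(9.81·0.543⁵·18.7/982) = 0.09391
ε/(3.7D) = 1.29×10^-4; √(3.17ν²L/(gD³h_f)) = 4.65×10^-6
Q = -0.965·0.09391·ln(1.341×10^-4) = 0.8081 m³/s
Check: V = 3.49 m/s, Re = 4.19×10^6, f = 0.01671, h_f = 18.8 m ≈ 18.7 m ✓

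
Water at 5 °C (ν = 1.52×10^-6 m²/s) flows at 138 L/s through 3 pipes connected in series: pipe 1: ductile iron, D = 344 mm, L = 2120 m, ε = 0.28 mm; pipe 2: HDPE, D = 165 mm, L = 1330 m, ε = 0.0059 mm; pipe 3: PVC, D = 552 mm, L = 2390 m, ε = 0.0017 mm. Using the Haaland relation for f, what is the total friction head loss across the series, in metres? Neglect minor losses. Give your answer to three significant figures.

Pipe 1: V = 1.485 m/s, Re = 3.36×10^5, ε/D = 8.14×10^-4, f = 0.01960, h_1 = f(L/D)V²/2g = 13.57 m
Pipe 2: V = 6.454 m/s, Re = 7.01×10^5, ε/D = 3.58×10^-5, f = 0.01285, h_2 = f(L/D)V²/2g = 219.9 m
Pipe 3: V = 0.5766 m/s, Re = 2.09×10^5, ε/D = 3.08×10^-6, f = 0.01538, h_3 = f(L/D)V²/2g = 1.129 m
Series → Q common, losses add: H = Σh = 234.6 m

H ≈ 235 m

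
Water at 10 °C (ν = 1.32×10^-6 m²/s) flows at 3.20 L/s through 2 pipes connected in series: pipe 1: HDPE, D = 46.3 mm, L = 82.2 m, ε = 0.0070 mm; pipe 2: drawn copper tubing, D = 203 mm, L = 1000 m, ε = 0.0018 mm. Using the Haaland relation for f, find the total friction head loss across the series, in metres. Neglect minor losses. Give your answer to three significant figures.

H ≈ 6.59 m

Pipe 1: V = 1.901 m/s, Re = 6.67×10^4, ε/D = 1.51×10^-4, f = 0.01996, h_1 = f(L/D)V²/2g = 6.525 m
Pipe 2: V = 0.09887 m/s, Re = 1.52×10^4, ε/D = 8.87×10^-6, f = 0.02762, h_2 = f(L/D)V²/2g = 0.06780 m
Series → Q common, losses add: H = Σh = 6.593 m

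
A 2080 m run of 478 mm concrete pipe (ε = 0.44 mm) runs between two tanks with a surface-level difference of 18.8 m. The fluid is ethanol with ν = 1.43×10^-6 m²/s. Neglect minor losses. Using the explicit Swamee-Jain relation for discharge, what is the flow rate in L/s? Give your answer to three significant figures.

Q ≈ 372 L/s

Swamee-Jain (Type II): Q = -0.965·√(gD⁵h_f/L)·ln[ε/(3.7D) + √(3.17ν²L/(gD³h_f))]
√(gD⁵h_f/L) = √(9.81·0.478⁵·18.8/2080) = 0.04704
ε/(3.7D) = 2.49×10^-4; √(3.17ν²L/(gD³h_f)) = 2.59×10^-5
Q = -0.965·0.04704·ln(2.747×10^-4) = 0.3722 m³/s
Check: V = 2.07 m/s, Re = 6.93×10^5, f = 0.01982, h_f = 18.9 m ≈ 18.8 m ✓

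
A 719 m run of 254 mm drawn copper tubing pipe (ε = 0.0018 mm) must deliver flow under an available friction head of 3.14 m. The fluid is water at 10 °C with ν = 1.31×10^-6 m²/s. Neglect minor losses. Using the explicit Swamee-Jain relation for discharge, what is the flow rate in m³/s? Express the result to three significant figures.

Swamee-Jain (Type II): Q = -0.965·√(gD⁵h_f/L)·ln[ε/(3.7D) + √(3.17ν²L/(gD³h_f))]
√(gD⁵h_f/L) = √(9.81·0.254⁵·3.14/719) = 0.006730
ε/(3.7D) = 1.92×10^-6; √(3.17ν²L/(gD³h_f)) = 8.80×10^-5
Q = -0.965·0.006730·ln(8.994×10^-5) = 0.06051 m³/s
Check: V = 1.19 m/s, Re = 2.32×10^5, f = 0.01517, h_f = 3.12 m ≈ 3.14 m ✓

Q ≈ 0.0605 m³/s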